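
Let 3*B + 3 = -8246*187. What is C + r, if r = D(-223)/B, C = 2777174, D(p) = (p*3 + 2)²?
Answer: 4282414859203/1542005 ≈ 2.7772e+6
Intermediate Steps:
D(p) = (2 + 3*p)² (D(p) = (3*p + 2)² = (2 + 3*p)²)
B = -1542005/3 (B = -1 + (-8246*187)/3 = -1 + (⅓)*(-1542002) = -1 - 1542002/3 = -1542005/3 ≈ -5.1400e+5)
r = -1334667/1542005 (r = (2 + 3*(-223))²/(-1542005/3) = (2 - 669)²*(-3/1542005) = (-667)²*(-3/1542005) = 444889*(-3/1542005) = -1334667/1542005 ≈ -0.86554)
C + r = 2777174 - 1334667/1542005 = 4282414859203/1542005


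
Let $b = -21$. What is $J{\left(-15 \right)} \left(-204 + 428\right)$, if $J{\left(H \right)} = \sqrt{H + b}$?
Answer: $1344 i \approx 1344.0 i$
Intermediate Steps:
$J{\left(H \right)} = \sqrt{-21 + H}$ ($J{\left(H \right)} = \sqrt{H - 21} = \sqrt{-21 + H}$)
$J{\left(-15 \right)} \left(-204 + 428\right) = \sqrt{-21 - 15} \left(-204 + 428\right) = \sqrt{-36} \cdot 224 = 6 i 224 = 1344 i$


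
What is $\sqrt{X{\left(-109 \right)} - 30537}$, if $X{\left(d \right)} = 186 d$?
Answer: $i \sqrt{50811} \approx 225.41 i$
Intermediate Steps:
$\sqrt{X{\left(-109 \right)} - 30537} = \sqrt{186 \left(-109\right) - 30537} = \sqrt{-20274 - 30537} = \sqrt{-50811} = i \sqrt{50811}$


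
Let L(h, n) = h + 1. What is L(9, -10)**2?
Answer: 100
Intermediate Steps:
L(h, n) = 1 + h
L(9, -10)**2 = (1 + 9)**2 = 10**2 = 100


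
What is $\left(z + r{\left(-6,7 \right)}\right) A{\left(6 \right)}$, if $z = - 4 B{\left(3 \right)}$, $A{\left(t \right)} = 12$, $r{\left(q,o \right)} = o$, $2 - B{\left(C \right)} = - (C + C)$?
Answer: $-300$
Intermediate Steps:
$B{\left(C \right)} = 2 + 2 C$ ($B{\left(C \right)} = 2 - - (C + C) = 2 - - 2 C = 2 + 2 C$)
$z = -32$ ($z = - 4 \left(2 + 2 \cdot 3\right) = - 4 \left(2 + 6\right) = \left(-4\right) 8 = -32$)
$\left(z + r{\left(-6,7 \right)}\right) A{\left(6 \right)} = \left(-32 + 7\right) 12 = \left(-25\right) 12 = -300$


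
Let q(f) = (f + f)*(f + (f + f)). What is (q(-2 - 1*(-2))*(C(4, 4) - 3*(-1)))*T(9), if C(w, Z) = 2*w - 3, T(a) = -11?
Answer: 0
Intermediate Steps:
q(f) = 6*f² (q(f) = (2*f)*(f + 2*f) = (2*f)*(3*f) = 6*f²)
C(w, Z) = -3 + 2*w
(q(-2 - 1*(-2))*(C(4, 4) - 3*(-1)))*T(9) = ((6*(-2 - 1*(-2))²)*((-3 + 2*4) - 3*(-1)))*(-11) = ((6*(-2 + 2)²)*((-3 + 8) + 3))*(-11) = ((6*0²)*(5 + 3))*(-11) = ((6*0)*8)*(-11) = (0*8)*(-11) = 0*(-11) = 0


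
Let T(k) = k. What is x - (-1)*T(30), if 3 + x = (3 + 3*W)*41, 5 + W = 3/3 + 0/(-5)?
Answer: -342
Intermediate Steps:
W = -4 (W = -5 + (3/3 + 0/(-5)) = -5 + (3*(⅓) + 0*(-⅕)) = -5 + (1 + 0) = -5 + 1 = -4)
x = -372 (x = -3 + (3 + 3*(-4))*41 = -3 + (3 - 12)*41 = -3 - 9*41 = -3 - 369 = -372)
x - (-1)*T(30) = -372 - (-1)*30 = -372 - 1*(-30) = -372 + 30 = -342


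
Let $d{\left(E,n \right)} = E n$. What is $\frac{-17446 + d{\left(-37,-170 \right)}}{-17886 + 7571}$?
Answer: $\frac{11156}{10315} \approx 1.0815$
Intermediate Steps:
$\frac{-17446 + d{\left(-37,-170 \right)}}{-17886 + 7571} = \frac{-17446 - -6290}{-17886 + 7571} = \frac{-17446 + 6290}{-10315} = \left(-11156\right) \left(- \frac{1}{10315}\right) = \frac{11156}{10315}$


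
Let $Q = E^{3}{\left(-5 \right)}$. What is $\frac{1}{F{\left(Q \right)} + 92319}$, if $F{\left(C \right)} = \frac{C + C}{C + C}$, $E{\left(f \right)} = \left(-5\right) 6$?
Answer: $\frac{1}{92320} \approx 1.0832 \cdot 10^{-5}$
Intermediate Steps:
$E{\left(f \right)} = -30$
$Q = -27000$ ($Q = \left(-30\right)^{3} = -27000$)
$F{\left(C \right)} = 1$ ($F{\left(C \right)} = \frac{2 C}{2 C} = 2 C \frac{1}{2 C} = 1$)
$\frac{1}{F{\left(Q \right)} + 92319} = \frac{1}{1 + 92319} = \frac{1}{92320}$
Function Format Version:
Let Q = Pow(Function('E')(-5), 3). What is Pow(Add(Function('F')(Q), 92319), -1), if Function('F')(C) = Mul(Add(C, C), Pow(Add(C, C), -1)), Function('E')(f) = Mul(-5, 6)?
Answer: Rational(1, 92320) ≈ 1.0832e-5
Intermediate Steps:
Function('E')(f) = -30
Q = -27000 (Q = Pow(-30, 3) = -27000)
Function('F')(C) = 1 (Function('F')(C) = Mul(Mul(2, C), Pow(Mul(2, C), -1)) = Mul(Mul(2, C), Mul(Rational(1, 2), Pow(C, -1))) = 1)
Pow(Add(Function('F')(Q), 92319), -1) = Pow(Add(1, 92319), -1) = Pow(92320, -1) = Rational(1, 92320)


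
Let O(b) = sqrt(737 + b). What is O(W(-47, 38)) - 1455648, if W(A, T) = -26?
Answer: -1455648 + 3*sqrt(79) ≈ -1.4556e+6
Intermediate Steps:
O(W(-47, 38)) - 1455648 = sqrt(737 - 26) - 1455648 = sqrt(711) - 1455648 = 3*sqrt(79) - 1455648 = -1455648 + 3*sqrt(79)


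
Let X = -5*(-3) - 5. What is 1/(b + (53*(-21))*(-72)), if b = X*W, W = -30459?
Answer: -1/224454 ≈ -4.4553e-6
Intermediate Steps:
X = 10 (X = 15 - 5 = 10)
b = -304590 (b = 10*(-30459) = -304590)
1/(b + (53*(-21))*(-72)) = 1/(-304590 + (53*(-21))*(-72)) = 1/(-304590 - 1113*(-72)) = 1/(-304590 + 80136) = 1/(-224454) = -1/224454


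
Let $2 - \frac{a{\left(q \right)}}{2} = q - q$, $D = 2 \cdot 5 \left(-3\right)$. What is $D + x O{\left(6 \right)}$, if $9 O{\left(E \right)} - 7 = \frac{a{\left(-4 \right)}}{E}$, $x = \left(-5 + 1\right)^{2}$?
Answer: $- \frac{442}{27} \approx -16.37$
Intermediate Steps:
$D = -30$ ($D = 10 \left(-3\right) = -30$)
$a{\left(q \right)} = 4$ ($a{\left(q \right)} = 4 - 2 \left(q - q\right) = 4 - 0 = 4 + 0 = 4$)
$x = 16$ ($x = \left(-4\right)^{2} = 16$)
$O{\left(E \right)} = \frac{7}{9} + \frac{4}{9 E}$ ($O{\left(E \right)} = \frac{7}{9} + \frac{4 \frac{1}{E}}{9} = \frac{7}{9} + \frac{4}{9 E}$)
$D + x O{\left(6 \right)} = -30 + 16 \frac{4 + 7 \cdot 6}{9 \cdot 6} = -30 + 16 \cdot \frac{1}{9} \cdot \frac{1}{6} \left(4 + 42\right) = -30 + 16 \cdot \frac{1}{9} \cdot \frac{1}{6} \cdot 46 = -30 + 16 \cdot \frac{23}{27} = -30 + \frac{368}{27} = - \frac{442}{27}$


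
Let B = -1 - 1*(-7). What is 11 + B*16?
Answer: 107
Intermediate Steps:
B = 6 (B = -1 + 7 = 6)
11 + B*16 = 11 + 6*16 = 11 + 96 = 107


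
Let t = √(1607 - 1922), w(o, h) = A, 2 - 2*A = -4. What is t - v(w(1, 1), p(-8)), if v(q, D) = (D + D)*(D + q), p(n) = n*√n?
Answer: 1024 + 3*I*√35 + 96*I*√2 ≈ 1024.0 + 153.51*I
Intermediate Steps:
A = 3 (A = 1 - ½*(-4) = 1 + 2 = 3)
w(o, h) = 3
p(n) = n^(3/2)
v(q, D) = 2*D*(D + q) (v(q, D) = (2*D)*(D + q) = 2*D*(D + q))
t = 3*I*√35 (t = √(-315) = 3*I*√35 ≈ 17.748*I)
t - v(w(1, 1), p(-8)) = 3*I*√35 - 2*(-8)^(3/2)*((-8)^(3/2) + 3) = 3*I*√35 - 2*(-16*I*√2)*(-16*I*√2 + 3) = 3*I*√35 - 2*(-16*I*√2)*(3 - 16*I*√2) = 3*I*√35 - (-32)*I*√2*(3 - 16*I*√2) = 3*I*√35 + 32*I*√2*(3 - 16*I*√2)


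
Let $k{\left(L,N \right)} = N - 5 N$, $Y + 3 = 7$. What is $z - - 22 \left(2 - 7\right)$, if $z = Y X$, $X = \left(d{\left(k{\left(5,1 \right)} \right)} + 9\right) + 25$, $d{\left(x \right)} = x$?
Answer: $10$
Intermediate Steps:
$Y = 4$ ($Y = -3 + 7 = 4$)
$k{\left(L,N \right)} = - 4 N$
$X = 30$ ($X = \left(\left(-4\right) 1 + 9\right) + 25 = \left(-4 + 9\right) + 25 = 5 + 25 = 30$)
$z = 120$ ($z = 4 \cdot 30 = 120$)
$z - - 22 \left(2 - 7\right) = 120 - - 22 \left(2 - 7\right) = 120 - \left(-22\right) \left(-5\right) = 120 - 110 = 10$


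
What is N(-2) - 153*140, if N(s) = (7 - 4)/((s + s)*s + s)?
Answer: -42839/2 ≈ -21420.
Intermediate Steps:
N(s) = 3/(s + 2*s**2) (N(s) = 3/((2*s)*s + s) = 3/(2*s**2 + s) = 3/(s + 2*s**2))
N(-2) - 153*140 = 3/(-2*(1 + 2*(-2))) - 153*140 = 3*(-1/2)/(1 - 4) - 21420 = 3*(-1/2)/(-3) - 21420 = 3*(-1/2)*(-1/3) - 21420 = 1/2 - 21420 = -42839/2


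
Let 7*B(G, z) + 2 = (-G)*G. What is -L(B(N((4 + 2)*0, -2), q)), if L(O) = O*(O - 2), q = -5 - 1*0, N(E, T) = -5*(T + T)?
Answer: -167232/49 ≈ -3412.9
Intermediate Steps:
N(E, T) = -10*T
q = -5 (q = -5 + 0 = -5)
B(G, z) = -2/7 - G²/7 (B(G, z) = -2/7 + ((-G)*G)/7 = -2/7 + (-G²)/7 = -2/7 - G²/7)
L(O) = O*(-2 + O)
-L(B(N((4 + 2)*0, -2), q)) = -(-2/7 - (-10*(-2))²/7)*(-2 + (-2/7 - (-10*(-2))²/7)) = -(-2/7 - ⅐*20²)*(-2 + (-2/7 - ⅐*20²)) = -(-2/7 - ⅐*400)*(-2 + (-2/7 - ⅐*400)) = -(-2/7 - 400/7)*(-2 + (-2/7 - 400/7)) = -(-402)*(-2 - 402/7)/7 = -(-402)*(-416)/(7*7) = -1*167232/49 = -167232/49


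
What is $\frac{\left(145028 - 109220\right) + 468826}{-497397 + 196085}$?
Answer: $- \frac{252317}{150656} \approx -1.6748$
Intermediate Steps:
$\frac{\left(145028 - 109220\right) + 468826}{-497397 + 196085} = \frac{35808 + 468826}{-301312} = 504634 \left(- \frac{1}{301312}\right) = - \frac{252317}{150656}$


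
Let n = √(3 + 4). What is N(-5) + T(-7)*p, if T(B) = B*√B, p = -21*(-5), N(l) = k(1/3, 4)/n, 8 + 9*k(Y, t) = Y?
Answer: √7*(-23 - 138915*I)/189 ≈ -0.32197 - 1944.6*I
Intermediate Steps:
k(Y, t) = -8/9 + Y/9
n = √7 ≈ 2.6458
N(l) = -23*√7/189 (N(l) = (-8/9 + (⅑)/3)/(√7) = (-8/9 + (⅑)*(⅓))*(√7/7) = (-8/9 + 1/27)*(√7/7) = -23*√7/189)
p = 105
T(B) = B^(3/2)
N(-5) + T(-7)*p = -23*√7/189 + (-7)^(3/2)*105 = -23*√7/189 - 7*I*√7*105 = -23*√7/189 - 735*I*√7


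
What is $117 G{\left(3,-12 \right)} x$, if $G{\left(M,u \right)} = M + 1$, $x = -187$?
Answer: $-87516$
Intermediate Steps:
$G{\left(M,u \right)} = 1 + M$
$117 G{\left(3,-12 \right)} x = 117 \left(1 + 3\right) \left(-187\right) = 117 \cdot 4 \left(-187\right) = 468 \left(-187\right) = -87516$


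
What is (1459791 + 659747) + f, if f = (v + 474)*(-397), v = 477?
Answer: 1741991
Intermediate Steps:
f = -377547 (f = (477 + 474)*(-397) = 951*(-397) = -377547)
(1459791 + 659747) + f = (1459791 + 659747) - 377547 = 2119538 - 377547 = 1741991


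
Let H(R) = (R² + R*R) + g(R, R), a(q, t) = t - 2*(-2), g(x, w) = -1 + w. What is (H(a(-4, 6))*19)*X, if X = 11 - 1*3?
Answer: 31768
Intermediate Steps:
a(q, t) = 4 + t (a(q, t) = t + 4 = 4 + t)
H(R) = -1 + R + 2*R² (H(R) = (R² + R*R) + (-1 + R) = (R² + R²) + (-1 + R) = 2*R² + (-1 + R) = -1 + R + 2*R²)
X = 8 (X = 11 - 3 = 8)
(H(a(-4, 6))*19)*X = ((-1 + (4 + 6) + 2*(4 + 6)²)*19)*8 = ((-1 + 10 + 2*10²)*19)*8 = ((-1 + 10 + 2*100)*19)*8 = ((-1 + 10 + 200)*19)*8 = (209*19)*8 = 3971*8 = 31768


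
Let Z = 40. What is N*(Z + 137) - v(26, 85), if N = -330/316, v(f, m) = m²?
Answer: -1170755/158 ≈ -7409.8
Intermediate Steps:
N = -165/158 (N = -330*1/316 = -165/158 ≈ -1.0443)
N*(Z + 137) - v(26, 85) = -165*(40 + 137)/158 - 1*85² = -165/158*177 - 1*7225 = -29205/158 - 7225 = -1170755/158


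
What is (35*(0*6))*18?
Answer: 0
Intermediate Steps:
(35*(0*6))*18 = (35*0)*18 = 0*18 = 0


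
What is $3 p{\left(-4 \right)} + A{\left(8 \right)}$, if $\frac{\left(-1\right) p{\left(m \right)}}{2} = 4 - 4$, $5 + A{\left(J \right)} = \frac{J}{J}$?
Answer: $-4$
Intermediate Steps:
$A{\left(J \right)} = -4$ ($A{\left(J \right)} = -5 + \frac{J}{J} = -5 + 1 = -4$)
$p{\left(m \right)} = 0$ ($p{\left(m \right)} = - 2 \left(4 - 4\right) = \left(-2\right) 0 = 0$)
$3 p{\left(-4 \right)} + A{\left(8 \right)} = 3 \cdot 0 - 4 = 0 - 4 = -4$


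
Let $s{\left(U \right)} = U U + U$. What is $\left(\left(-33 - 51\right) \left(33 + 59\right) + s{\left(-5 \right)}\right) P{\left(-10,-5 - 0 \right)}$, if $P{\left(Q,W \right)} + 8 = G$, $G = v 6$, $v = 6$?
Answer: $-215824$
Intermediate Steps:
$s{\left(U \right)} = U + U^{2}$ ($s{\left(U \right)} = U^{2} + U = U + U^{2}$)
$G = 36$ ($G = 6 \cdot 6 = 36$)
$P{\left(Q,W \right)} = 28$ ($P{\left(Q,W \right)} = -8 + 36 = 28$)
$\left(\left(-33 - 51\right) \left(33 + 59\right) + s{\left(-5 \right)}\right) P{\left(-10,-5 - 0 \right)} = \left(\left(-33 - 51\right) \left(33 + 59\right) - 5 \left(1 - 5\right)\right) 28 = \left(\left(-84\right) 92 - -20\right) 28 = \left(-7728 + 20\right) 28 = \left(-7708\right) 28 = -215824$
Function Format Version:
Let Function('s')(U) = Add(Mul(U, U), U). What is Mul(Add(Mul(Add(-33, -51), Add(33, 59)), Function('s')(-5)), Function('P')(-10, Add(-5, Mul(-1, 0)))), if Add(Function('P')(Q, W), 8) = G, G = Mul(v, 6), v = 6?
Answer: -215824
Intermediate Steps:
Function('s')(U) = Add(U, Pow(U, 2)) (Function('s')(U) = Add(Pow(U, 2), U) = Add(U, Pow(U, 2)))
G = 36 (G = Mul(6, 6) = 36)
Function('P')(Q, W) = 28 (Function('P')(Q, W) = Add(-8, 36) = 28)
Mul(Add(Mul(Add(-33, -51), Add(33, 59)), Function('s')(-5)), Function('P')(-10, Add(-5, Mul(-1, 0)))) = Mul(Add(Mul(Add(-33, -51), Add(33, 59)), Mul(-5, Add(1, -5))), 28) = Mul(Add(Mul(-84, 92), Mul(-5, -4)), 28) = Mul(Add(-7728, 20), 28) = Mul(-7708, 28) = -215824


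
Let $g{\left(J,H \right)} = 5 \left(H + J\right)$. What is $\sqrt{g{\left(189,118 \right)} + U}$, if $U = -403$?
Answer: $2 \sqrt{283} \approx 33.645$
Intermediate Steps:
$g{\left(J,H \right)} = 5 H + 5 J$
$\sqrt{g{\left(189,118 \right)} + U} = \sqrt{\left(5 \cdot 118 + 5 \cdot 189\right) - 403} = \sqrt{\left(590 + 945\right) - 403} = \sqrt{1535 - 403} = \sqrt{1132} = 2 \sqrt{283}$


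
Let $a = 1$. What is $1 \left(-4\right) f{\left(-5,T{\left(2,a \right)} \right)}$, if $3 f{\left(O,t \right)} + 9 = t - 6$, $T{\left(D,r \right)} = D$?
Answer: $\frac{52}{3} \approx 17.333$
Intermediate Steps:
$f{\left(O,t \right)} = -5 + \frac{t}{3}$ ($f{\left(O,t \right)} = -3 + \frac{t - 6}{3} = -3 + \frac{-6 + t}{3} = -3 + \left(-2 + \frac{t}{3}\right) = -5 + \frac{t}{3}$)
$1 \left(-4\right) f{\left(-5,T{\left(2,a \right)} \right)} = 1 \left(-4\right) \left(-5 + \frac{1}{3} \cdot 2\right) = - 4 \left(-5 + \frac{2}{3}\right) = \left(-4\right) \left(- \frac{13}{3}\right) = \frac{52}{3}$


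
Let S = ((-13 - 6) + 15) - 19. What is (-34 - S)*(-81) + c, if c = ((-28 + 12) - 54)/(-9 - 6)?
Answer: 2687/3 ≈ 895.67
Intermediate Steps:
c = 14/3 (c = (-16 - 54)/(-15) = -70*(-1/15) = 14/3 ≈ 4.6667)
S = -23 (S = (-19 + 15) - 19 = -4 - 19 = -23)
(-34 - S)*(-81) + c = (-34 - 1*(-23))*(-81) + 14/3 = (-34 + 23)*(-81) + 14/3 = -11*(-81) + 14/3 = 891 + 14/3 = 2687/3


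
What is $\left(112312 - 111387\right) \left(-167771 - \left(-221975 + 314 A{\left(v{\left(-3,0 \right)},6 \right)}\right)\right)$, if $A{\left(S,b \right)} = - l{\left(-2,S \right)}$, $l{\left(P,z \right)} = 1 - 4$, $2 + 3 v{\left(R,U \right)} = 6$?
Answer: $49267350$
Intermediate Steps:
$v{\left(R,U \right)} = \frac{4}{3}$ ($v{\left(R,U \right)} = - \frac{2}{3} + \frac{1}{3} \cdot 6 = - \frac{2}{3} + 2 = \frac{4}{3}$)
$l{\left(P,z \right)} = -3$
$A{\left(S,b \right)} = 3$ ($A{\left(S,b \right)} = \left(-1\right) \left(-3\right) = 3$)
$\left(112312 - 111387\right) \left(-167771 - \left(-221975 + 314 A{\left(v{\left(-3,0 \right)},6 \right)}\right)\right) = \left(112312 - 111387\right) \left(-167771 + \left(\left(-314\right) 3 + 221975\right)\right) = 925 \left(-167771 + \left(-942 + 221975\right)\right) = 925 \left(-167771 + 221033\right) = 925 \cdot 53262 = 49267350$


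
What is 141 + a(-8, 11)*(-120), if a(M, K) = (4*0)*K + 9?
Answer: -939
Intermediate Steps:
a(M, K) = 9 (a(M, K) = 0*K + 9 = 0 + 9 = 9)
141 + a(-8, 11)*(-120) = 141 + 9*(-120) = 141 - 1080 = -939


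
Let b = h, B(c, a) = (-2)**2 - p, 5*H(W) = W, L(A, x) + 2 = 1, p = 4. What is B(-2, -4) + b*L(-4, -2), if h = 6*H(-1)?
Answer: 6/5 ≈ 1.2000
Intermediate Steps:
L(A, x) = -1 (L(A, x) = -2 + 1 = -1)
H(W) = W/5
h = -6/5 (h = 6*((1/5)*(-1)) = 6*(-1/5) = -6/5 ≈ -1.2000)
B(c, a) = 0 (B(c, a) = (-2)**2 - 1*4 = 4 - 4 = 0)
b = -6/5 ≈ -1.2000
B(-2, -4) + b*L(-4, -2) = 0 - 6/5*(-1) = 0 + 6/5 = 6/5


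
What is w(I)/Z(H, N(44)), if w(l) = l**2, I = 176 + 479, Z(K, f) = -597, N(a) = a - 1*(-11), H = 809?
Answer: -429025/597 ≈ -718.63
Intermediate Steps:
N(a) = 11 + a (N(a) = a + 11 = 11 + a)
I = 655
w(I)/Z(H, N(44)) = 655**2/(-597) = 429025*(-1/597) = -429025/597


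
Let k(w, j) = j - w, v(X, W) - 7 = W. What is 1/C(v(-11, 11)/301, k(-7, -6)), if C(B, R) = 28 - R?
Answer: 1/27 ≈ 0.037037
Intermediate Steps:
v(X, W) = 7 + W
1/C(v(-11, 11)/301, k(-7, -6)) = 1/(28 - (-6 - 1*(-7))) = 1/(28 - (-6 + 7)) = 1/(28 - 1*1) = 1/(28 - 1) = 1/27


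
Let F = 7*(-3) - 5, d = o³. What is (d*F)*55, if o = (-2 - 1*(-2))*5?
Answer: 0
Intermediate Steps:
o = 0 (o = (-2 + 2)*5 = 0*5 = 0)
d = 0 (d = 0³ = 0)
F = -26 (F = -21 - 5 = -26)
(d*F)*55 = (0*(-26))*55 = 0*55 = 0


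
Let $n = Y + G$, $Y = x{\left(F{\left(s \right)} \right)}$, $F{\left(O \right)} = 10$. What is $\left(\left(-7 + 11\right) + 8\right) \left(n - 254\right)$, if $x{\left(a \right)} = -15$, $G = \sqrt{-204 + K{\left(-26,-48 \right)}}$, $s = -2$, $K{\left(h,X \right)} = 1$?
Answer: $-3228 + 12 i \sqrt{203} \approx -3228.0 + 170.97 i$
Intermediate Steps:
$G = i \sqrt{203}$ ($G = \sqrt{-204 + 1} = \sqrt{-203} = i \sqrt{203} \approx 14.248 i$)
$Y = -15$
$n = -15 + i \sqrt{203} \approx -15.0 + 14.248 i$
$\left(\left(-7 + 11\right) + 8\right) \left(n - 254\right) = \left(\left(-7 + 11\right) + 8\right) \left(\left(-15 + i \sqrt{203}\right) - 254\right) = \left(4 + 8\right) \left(-269 + i \sqrt{203}\right) = 12 \left(-269 + i \sqrt{203}\right) = -3228 + 12 i \sqrt{203}$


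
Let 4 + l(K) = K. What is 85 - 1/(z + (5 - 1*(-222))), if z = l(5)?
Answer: 19379/228 ≈ 84.996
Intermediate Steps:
l(K) = -4 + K
z = 1 (z = -4 + 5 = 1)
85 - 1/(z + (5 - 1*(-222))) = 85 - 1/(1 + (5 - 1*(-222))) = 85 - 1/(1 + (5 + 222)) = 85 - 1/(1 + 227) = 85 - 1/228 = 19379/228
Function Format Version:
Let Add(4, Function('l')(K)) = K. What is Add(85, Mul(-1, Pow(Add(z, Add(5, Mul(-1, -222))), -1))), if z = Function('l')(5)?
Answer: Rational(19379, 228) ≈ 84.996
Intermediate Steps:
Function('l')(K) = Add(-4, K)
z = 1 (z = Add(-4, 5) = 1)
Add(85, Mul(-1, Pow(Add(z, Add(5, Mul(-1, -222))), -1))) = Add(85, Mul(-1, Pow(Add(1, Add(5, Mul(-1, -222))), -1))) = Add(85, Mul(-1, Pow(Add(1, Add(5, 222)), -1))) = Add(85, Mul(-1, Pow(Add(1, 227), -1))) = Add(85, Mul(-1, Pow(228, -1))) = Add(85, Mul(-1, Rational(1, 228))) = Add(85, Rational(-1, 228)) = Rational(19379, 228)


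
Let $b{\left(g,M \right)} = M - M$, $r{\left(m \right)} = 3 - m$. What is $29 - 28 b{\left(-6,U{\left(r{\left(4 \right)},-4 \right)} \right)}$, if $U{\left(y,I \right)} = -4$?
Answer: $29$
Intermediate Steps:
$b{\left(g,M \right)} = 0$
$29 - 28 b{\left(-6,U{\left(r{\left(4 \right)},-4 \right)} \right)} = 29 - 0 = 29 + 0 = 29$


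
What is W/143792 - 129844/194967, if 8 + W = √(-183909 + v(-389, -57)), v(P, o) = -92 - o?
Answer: -2334011023/3504336858 + I*√45986/71896 ≈ -0.66603 + 0.0029827*I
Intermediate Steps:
W = -8 + 2*I*√45986 (W = -8 + √(-183909 + (-92 - 1*(-57))) = -8 + √(-183909 + (-92 + 57)) = -8 + √(-183909 - 35) = -8 + √(-183944) = -8 + 2*I*√45986 ≈ -8.0 + 428.89*I)
W/143792 - 129844/194967 = (-8 + 2*I*√45986)/143792 - 129844/194967 = (-8 + 2*I*√45986)*(1/143792) - 129844*1/194967 = (-1/17974 + I*√45986/71896) - 129844/194967 = -2334011023/3504336858 + I*√45986/71896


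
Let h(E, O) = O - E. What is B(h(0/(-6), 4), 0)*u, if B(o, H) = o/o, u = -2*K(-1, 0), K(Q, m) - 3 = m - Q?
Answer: -8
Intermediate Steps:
K(Q, m) = 3 + m - Q (K(Q, m) = 3 + (m - Q) = 3 + m - Q)
u = -8 (u = -2*(3 + 0 - 1*(-1)) = -2*(3 + 0 + 1) = -2*4 = -8)
B(o, H) = 1
B(h(0/(-6), 4), 0)*u = 1*(-8) = -8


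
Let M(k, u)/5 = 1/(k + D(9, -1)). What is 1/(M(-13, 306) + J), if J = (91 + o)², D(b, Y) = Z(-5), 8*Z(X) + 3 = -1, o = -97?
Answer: 27/962 ≈ 0.028067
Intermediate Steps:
Z(X) = -½ (Z(X) = -3/8 + (⅛)*(-1) = -3/8 - ⅛ = -½)
D(b, Y) = -½
J = 36 (J = (91 - 97)² = (-6)² = 36)
M(k, u) = 5/(-½ + k) (M(k, u) = 5/(k - ½) = 5/(-½ + k))
1/(M(-13, 306) + J) = 1/(10/(-1 + 2*(-13)) + 36) = 1/(10/(-1 - 26) + 36) = 1/(10/(-27) + 36) = 1/(10*(-1/27) + 36) = 1/(-10/27 + 36) = 1/(962/27) = 27/962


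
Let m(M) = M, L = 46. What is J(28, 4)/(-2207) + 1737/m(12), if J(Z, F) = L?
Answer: 1277669/8828 ≈ 144.73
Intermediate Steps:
J(Z, F) = 46
J(28, 4)/(-2207) + 1737/m(12) = 46/(-2207) + 1737/12 = 46*(-1/2207) + 1737*(1/12) = -46/2207 + 579/4 = 1277669/8828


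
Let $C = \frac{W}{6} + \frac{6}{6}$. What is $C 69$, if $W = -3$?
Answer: $\frac{69}{2} \approx 34.5$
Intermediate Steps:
$C = \frac{1}{2}$ ($C = - \frac{3}{6} + \frac{6}{6} = \left(-3\right) \frac{1}{6} + 6 \cdot \frac{1}{6} = - \frac{1}{2} + 1 = \frac{1}{2} \approx 0.5$)
$C 69 = \frac{1}{2} \cdot 69 = \frac{69}{2}$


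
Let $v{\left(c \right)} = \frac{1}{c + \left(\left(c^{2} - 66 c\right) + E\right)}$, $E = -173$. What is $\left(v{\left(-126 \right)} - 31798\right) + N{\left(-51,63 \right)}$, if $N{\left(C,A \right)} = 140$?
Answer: $- \frac{756404593}{23893} \approx -31658.0$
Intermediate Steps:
$v{\left(c \right)} = \frac{1}{-173 + c^{2} - 65 c}$ ($v{\left(c \right)} = \frac{1}{c - \left(173 - c^{2} + 66 c\right)} = \frac{1}{-173 + c^{2} - 65 c}$)
$\left(v{\left(-126 \right)} - 31798\right) + N{\left(-51,63 \right)} = \left(\frac{1}{-173 + \left(-126\right)^{2} - -8190} - 31798\right) + 140 = \left(\frac{1}{-173 + 15876 + 8190} - 31798\right) + 140 = \left(\frac{1}{23893} - 31798\right) + 140 = - \frac{759749613}{23893} + 140 = - \frac{756404593}{23893}$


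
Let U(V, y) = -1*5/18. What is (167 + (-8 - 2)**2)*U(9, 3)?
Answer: -445/6 ≈ -74.167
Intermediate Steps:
U(V, y) = -5/18 (U(V, y) = -5*1/18 = -5/18)
(167 + (-8 - 2)**2)*U(9, 3) = (167 + (-8 - 2)**2)*(-5/18) = (167 + (-10)**2)*(-5/18) = (167 + 100)*(-5/18) = 267*(-5/18) = -445/6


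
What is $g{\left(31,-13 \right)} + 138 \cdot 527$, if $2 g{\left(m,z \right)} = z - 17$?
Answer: $72711$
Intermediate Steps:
$g{\left(m,z \right)} = - \frac{17}{2} + \frac{z}{2}$ ($g{\left(m,z \right)} = \frac{z - 17}{2} = \frac{-17 + z}{2} = - \frac{17}{2} + \frac{z}{2}$)
$g{\left(31,-13 \right)} + 138 \cdot 527 = \left(- \frac{17}{2} + \frac{1}{2} \left(-13\right)\right) + 138 \cdot 527 = \left(- \frac{17}{2} - \frac{13}{2}\right) + 72726 = -15 + 72726 = 72711$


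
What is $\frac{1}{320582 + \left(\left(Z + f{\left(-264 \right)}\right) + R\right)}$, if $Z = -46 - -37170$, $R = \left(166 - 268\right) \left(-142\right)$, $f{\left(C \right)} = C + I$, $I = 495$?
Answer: $\frac{1}{372421} \approx 2.6851 \cdot 10^{-6}$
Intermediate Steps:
$f{\left(C \right)} = 495 + C$ ($f{\left(C \right)} = C + 495 = 495 + C$)
$R = 14484$ ($R = \left(-102\right) \left(-142\right) = 14484$)
$Z = 37124$ ($Z = -46 + 37170 = 37124$)
$\frac{1}{320582 + \left(\left(Z + f{\left(-264 \right)}\right) + R\right)} = \frac{1}{320582 + \left(\left(37124 + \left(495 - 264\right)\right) + 14484\right)} = \frac{1}{320582 + \left(\left(37124 + 231\right) + 14484\right)} = \frac{1}{320582 + \left(37355 + 14484\right)} = \frac{1}{320582 + 51839} = \frac{1}{372421}$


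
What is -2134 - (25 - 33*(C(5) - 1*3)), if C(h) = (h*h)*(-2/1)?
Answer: -3908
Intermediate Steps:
C(h) = -2*h² (C(h) = h²*(-2*1) = h²*(-2) = -2*h²)
-2134 - (25 - 33*(C(5) - 1*3)) = -2134 - (25 - 33*(-2*5² - 1*3)) = -2134 - (25 - 33*(-2*25 - 3)) = -2134 - (25 - 33*(-50 - 3)) = -2134 - (25 - 33*(-53)) = -2134 - (25 + 1749) = -2134 - 1*1774 = -2134 - 1774 = -3908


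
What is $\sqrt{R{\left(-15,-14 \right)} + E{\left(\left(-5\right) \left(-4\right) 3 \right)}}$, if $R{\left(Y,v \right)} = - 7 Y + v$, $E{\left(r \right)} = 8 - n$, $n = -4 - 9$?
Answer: $4 \sqrt{7} \approx 10.583$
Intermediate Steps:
$n = -13$ ($n = -4 - 9 = -13$)
$E{\left(r \right)} = 21$ ($E{\left(r \right)} = 8 - -13 = 8 + 13 = 21$)
$R{\left(Y,v \right)} = v - 7 Y$
$\sqrt{R{\left(-15,-14 \right)} + E{\left(\left(-5\right) \left(-4\right) 3 \right)}} = \sqrt{\left(-14 - -105\right) + 21} = \sqrt{\left(-14 + 105\right) + 21} = \sqrt{91 + 21} = \sqrt{112} = 4 \sqrt{7}$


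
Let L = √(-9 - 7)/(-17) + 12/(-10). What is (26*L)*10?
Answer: -312 - 1040*I/17 ≈ -312.0 - 61.176*I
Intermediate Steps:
L = -6/5 - 4*I/17 (L = √(-16)*(-1/17) + 12*(-⅒) = (4*I)*(-1/17) - 6/5 = -4*I/17 - 6/5 = -6/5 - 4*I/17 ≈ -1.2 - 0.23529*I)
(26*L)*10 = (26*(-6/5 - 4*I/17))*10 = (-156/5 - 104*I/17)*10 = -312 - 1040*I/17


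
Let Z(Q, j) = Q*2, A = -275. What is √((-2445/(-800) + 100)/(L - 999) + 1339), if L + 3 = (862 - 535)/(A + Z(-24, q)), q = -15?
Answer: √147827643590490/332280 ≈ 36.591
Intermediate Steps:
Z(Q, j) = 2*Q
L = -1296/323 (L = -3 + (862 - 535)/(-275 + 2*(-24)) = -3 + 327/(-275 - 48) = -3 + 327/(-323) = -3 + 327*(-1/323) = -3 - 327/323 = -1296/323 ≈ -4.0124)
√((-2445/(-800) + 100)/(L - 999) + 1339) = √((-2445/(-800) + 100)/(-1296/323 - 999) + 1339) = √((-2445*(-1/800) + 100)/(-323973/323) + 1339) = √((489/160 + 100)*(-323/323973) + 1339) = √((16489/160)*(-323/323973) + 1339) = √(-5325947/51835680 + 1339) = √(69402649573/51835680) = √147827643590490/332280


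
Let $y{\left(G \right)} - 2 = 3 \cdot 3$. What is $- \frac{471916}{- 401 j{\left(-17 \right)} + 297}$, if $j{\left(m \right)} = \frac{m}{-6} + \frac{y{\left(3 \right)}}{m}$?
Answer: $\frac{48135432}{59129} \approx 814.08$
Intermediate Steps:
$y{\left(G \right)} = 11$ ($y{\left(G \right)} = 2 + 3 \cdot 3 = 2 + 9 = 11$)
$j{\left(m \right)} = \frac{11}{m} - \frac{m}{6}$ ($j{\left(m \right)} = \frac{m}{-6} + \frac{11}{m} = m \left(- \frac{1}{6}\right) + \frac{11}{m} = - \frac{m}{6} + \frac{11}{m} = \frac{11}{m} - \frac{m}{6}$)
$- \frac{471916}{- 401 j{\left(-17 \right)} + 297} = - \frac{471916}{- 401 \left(\frac{11}{-17} - - \frac{17}{6}\right) + 297} = - \frac{471916}{- 401 \left(11 \left(- \frac{1}{17}\right) + \frac{17}{6}\right) + 297} = - \frac{471916}{- 401 \left(- \frac{11}{17} + \frac{17}{6}\right) + 297} = - \frac{471916}{\left(-401\right) \frac{223}{102} + 297} = - \frac{471916}{- \frac{89423}{102} + 297} = - \frac{471916}{- \frac{59129}{102}} = \left(-471916\right) \left(- \frac{102}{59129}\right) = \frac{48135432}{59129}$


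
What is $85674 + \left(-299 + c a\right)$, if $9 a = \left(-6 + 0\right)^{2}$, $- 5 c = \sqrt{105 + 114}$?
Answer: $85375 - \frac{4 \sqrt{219}}{5} \approx 85363.0$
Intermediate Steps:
$c = - \frac{\sqrt{219}}{5}$ ($c = - \frac{\sqrt{105 + 114}}{5} = - \frac{\sqrt{219}}{5} \approx -2.9597$)
$a = 4$ ($a = \frac{\left(-6 + 0\right)^{2}}{9} = \frac{\left(-6\right)^{2}}{9} = \frac{1}{9} \cdot 36 = 4$)
$85674 + \left(-299 + c a\right) = 85674 - \left(299 - - \frac{\sqrt{219}}{5} \cdot 4\right) = 85674 - \left(299 + \frac{4 \sqrt{219}}{5}\right) = 85375 - \frac{4 \sqrt{219}}{5}$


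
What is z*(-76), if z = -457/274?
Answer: 17366/137 ≈ 126.76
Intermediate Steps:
z = -457/274 (z = -457*1/274 = -457/274 ≈ -1.6679)
z*(-76) = -457/274*(-76) = 17366/137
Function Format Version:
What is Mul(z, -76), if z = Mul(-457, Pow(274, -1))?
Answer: Rational(17366, 137) ≈ 126.76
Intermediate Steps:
z = Rational(-457, 274) (z = Mul(-457, Rational(1, 274)) = Rational(-457, 274) ≈ -1.6679)
Mul(z, -76) = Mul(Rational(-457, 274), -76) = Rational(17366, 137)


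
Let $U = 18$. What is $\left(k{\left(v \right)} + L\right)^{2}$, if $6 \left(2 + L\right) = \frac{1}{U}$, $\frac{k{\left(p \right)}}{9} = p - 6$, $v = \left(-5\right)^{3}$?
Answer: $\frac{16268237209}{11664} \approx 1.3947 \cdot 10^{6}$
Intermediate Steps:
$v = -125$
$k{\left(p \right)} = -54 + 9 p$ ($k{\left(p \right)} = 9 \left(p - 6\right) = 9 \left(-6 + p\right) = -54 + 9 p$)
$L = - \frac{215}{108}$ ($L = -2 + \frac{1}{6 \cdot 18} = -2 + \frac{1}{6} \cdot \frac{1}{18} = -2 + \frac{1}{108} = - \frac{215}{108} \approx -1.9907$)
$\left(k{\left(v \right)} + L\right)^{2} = \left(\left(-54 + 9 \left(-125\right)\right) - \frac{215}{108}\right)^{2} = \left(\left(-54 - 1125\right) - \frac{215}{108}\right)^{2} = \left(-1179 - \frac{215}{108}\right)^{2} = \left(- \frac{127547}{108}\right)^{2} = \frac{16268237209}{11664}$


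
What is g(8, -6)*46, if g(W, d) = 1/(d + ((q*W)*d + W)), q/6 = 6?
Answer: -23/863 ≈ -0.026651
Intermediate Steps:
q = 36 (q = 6*6 = 36)
g(W, d) = 1/(W + d + 36*W*d) (g(W, d) = 1/(d + ((36*W)*d + W)) = 1/(d + (36*W*d + W)) = 1/(d + (W + 36*W*d)) = 1/(W + d + 36*W*d))
g(8, -6)*46 = 46/(8 - 6 + 36*8*(-6)) = 46/(8 - 6 - 1728) = 46/(-1726) = -1/1726*46 = -23/863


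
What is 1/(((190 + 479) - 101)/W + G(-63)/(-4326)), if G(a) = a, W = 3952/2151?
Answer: 25441/7865502 ≈ 0.0032345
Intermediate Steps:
W = 3952/2151 (W = 3952*(1/2151) = 3952/2151 ≈ 1.8373)
1/(((190 + 479) - 101)/W + G(-63)/(-4326)) = 1/(((190 + 479) - 101)/(3952/2151) - 63/(-4326)) = 1/((669 - 101)*(2151/3952) - 63*(-1/4326)) = 1/(568*(2151/3952) + 3/206) = 1/(152721/494 + 3/206) = 1/(7865502/25441) = 25441/7865502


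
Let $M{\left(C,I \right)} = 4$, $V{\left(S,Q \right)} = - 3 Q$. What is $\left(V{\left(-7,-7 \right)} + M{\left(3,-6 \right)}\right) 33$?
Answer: $825$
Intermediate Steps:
$\left(V{\left(-7,-7 \right)} + M{\left(3,-6 \right)}\right) 33 = \left(\left(-3\right) \left(-7\right) + 4\right) 33 = \left(21 + 4\right) 33 = 25 \cdot 33 = 825$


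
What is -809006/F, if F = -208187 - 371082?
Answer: 809006/579269 ≈ 1.3966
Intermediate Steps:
F = -579269
-809006/F = -809006/(-579269) = -809006*(-1/579269) = 809006/579269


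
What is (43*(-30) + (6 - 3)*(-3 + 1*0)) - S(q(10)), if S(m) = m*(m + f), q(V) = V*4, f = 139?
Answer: -8459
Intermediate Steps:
q(V) = 4*V
S(m) = m*(139 + m) (S(m) = m*(m + 139) = m*(139 + m))
(43*(-30) + (6 - 3)*(-3 + 1*0)) - S(q(10)) = (43*(-30) + (6 - 3)*(-3 + 1*0)) - 4*10*(139 + 4*10) = (-1290 + 3*(-3 + 0)) - 40*(139 + 40) = (-1290 + 3*(-3)) - 40*179 = (-1290 - 9) - 1*7160 = -1299 - 7160 = -8459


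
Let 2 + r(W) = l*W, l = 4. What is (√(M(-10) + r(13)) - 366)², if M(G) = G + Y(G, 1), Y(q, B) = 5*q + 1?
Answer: 133947 - 2196*I ≈ 1.3395e+5 - 2196.0*I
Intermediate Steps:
r(W) = -2 + 4*W
Y(q, B) = 1 + 5*q
M(G) = 1 + 6*G (M(G) = G + (1 + 5*G) = 1 + 6*G)
(√(M(-10) + r(13)) - 366)² = (√((1 + 6*(-10)) + (-2 + 4*13)) - 366)² = (√((1 - 60) + (-2 + 52)) - 366)² = (√(-59 + 50) - 366)² = (√(-9) - 366)² = (3*I - 366)² = (-366 + 3*I)²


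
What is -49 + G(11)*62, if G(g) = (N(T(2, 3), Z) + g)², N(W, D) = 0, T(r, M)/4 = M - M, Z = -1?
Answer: 7453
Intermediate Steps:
T(r, M) = 0 (T(r, M) = 4*(M - M) = 4*0 = 0)
G(g) = g² (G(g) = (0 + g)² = g²)
-49 + G(11)*62 = -49 + 11²*62 = -49 + 121*62 = -49 + 7502 = 7453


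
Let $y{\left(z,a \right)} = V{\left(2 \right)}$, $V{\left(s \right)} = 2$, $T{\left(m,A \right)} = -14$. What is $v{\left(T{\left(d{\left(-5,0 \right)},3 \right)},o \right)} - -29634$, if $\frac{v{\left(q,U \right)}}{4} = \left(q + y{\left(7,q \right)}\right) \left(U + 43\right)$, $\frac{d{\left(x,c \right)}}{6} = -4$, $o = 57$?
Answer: $24834$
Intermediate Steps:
$d{\left(x,c \right)} = -24$ ($d{\left(x,c \right)} = 6 \left(-4\right) = -24$)
$y{\left(z,a \right)} = 2$
$v{\left(q,U \right)} = 4 \left(2 + q\right) \left(43 + U\right)$ ($v{\left(q,U \right)} = 4 \left(q + 2\right) \left(U + 43\right) = 4 \left(2 + q\right) \left(43 + U\right)$)
$v{\left(T{\left(d{\left(-5,0 \right)},3 \right)},o \right)} - -29634 = \left(344 + 8 \cdot 57 + 172 \left(-14\right) + 4 \cdot 57 \left(-14\right)\right) - -29634 = \left(344 + 456 - 2408 - 3192\right) + 29634 = -4800 + 29634 = 24834$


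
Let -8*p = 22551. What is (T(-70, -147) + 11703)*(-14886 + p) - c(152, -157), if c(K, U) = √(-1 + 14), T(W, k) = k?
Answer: -409195071/2 - √13 ≈ -2.0460e+8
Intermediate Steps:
p = -22551/8 (p = -⅛*22551 = -22551/8 ≈ -2818.9)
c(K, U) = √13
(T(-70, -147) + 11703)*(-14886 + p) - c(152, -157) = (-147 + 11703)*(-14886 - 22551/8) - √13 = 11556*(-141639/8) - √13 = -409195071/2 - √13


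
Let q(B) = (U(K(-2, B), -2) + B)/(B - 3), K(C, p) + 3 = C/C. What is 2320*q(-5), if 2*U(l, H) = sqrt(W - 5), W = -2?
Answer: 1450 - 145*I*sqrt(7) ≈ 1450.0 - 383.63*I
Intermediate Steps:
K(C, p) = -2 (K(C, p) = -3 + C/C = -3 + 1 = -2)
U(l, H) = I*sqrt(7)/2 (U(l, H) = sqrt(-2 - 5)/2 = sqrt(-7)/2 = (I*sqrt(7))/2 = I*sqrt(7)/2)
q(B) = (B + I*sqrt(7)/2)/(-3 + B) (q(B) = (I*sqrt(7)/2 + B)/(B - 3) = (B + I*sqrt(7)/2)/(-3 + B))
2320*q(-5) = 2320*((-5 + I*sqrt(7)/2)/(-3 - 5)) = 2320*((-5 + I*sqrt(7)/2)/(-8)) = 2320*(-(-5 + I*sqrt(7)/2)/8) = 2320*(5/8 - I*sqrt(7)/16) = 1450 - 145*I*sqrt(7)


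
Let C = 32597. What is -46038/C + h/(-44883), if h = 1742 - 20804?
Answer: -160551060/162561239 ≈ -0.98763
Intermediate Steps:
h = -19062
-46038/C + h/(-44883) = -46038/32597 - 19062/(-44883) = -46038*1/32597 - 19062*(-1/44883) = -46038/32597 + 2118/4987 = -160551060/162561239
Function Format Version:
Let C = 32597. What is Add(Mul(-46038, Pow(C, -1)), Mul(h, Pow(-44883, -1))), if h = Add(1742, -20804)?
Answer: Rational(-160551060, 162561239) ≈ -0.98763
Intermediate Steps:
h = -19062
Add(Mul(-46038, Pow(C, -1)), Mul(h, Pow(-44883, -1))) = Add(Mul(-46038, Pow(32597, -1)), Mul(-19062, Pow(-44883, -1))) = Add(Mul(-46038, Rational(1, 32597)), Mul(-19062, Rational(-1, 44883))) = Add(Rational(-46038, 32597), Rational(2118, 4987)) = Rational(-160551060, 162561239)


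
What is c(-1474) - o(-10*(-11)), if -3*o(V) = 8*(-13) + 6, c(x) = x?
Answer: -4520/3 ≈ -1506.7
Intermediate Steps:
o(V) = 98/3 (o(V) = -(8*(-13) + 6)/3 = -(-104 + 6)/3 = -1/3*(-98) = 98/3)
c(-1474) - o(-10*(-11)) = -1474 - 1*98/3 = -1474 - 98/3 = -4520/3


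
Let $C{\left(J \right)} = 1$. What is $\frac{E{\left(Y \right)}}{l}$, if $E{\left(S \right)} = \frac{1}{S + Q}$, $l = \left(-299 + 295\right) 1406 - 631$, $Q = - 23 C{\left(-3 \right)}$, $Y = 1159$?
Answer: $- \frac{1}{7105680} \approx -1.4073 \cdot 10^{-7}$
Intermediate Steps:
$Q = -23$ ($Q = \left(-23\right) 1 = -23$)
$l = -6255$ ($l = \left(-4\right) 1406 - 631 = -5624 - 631 = -6255$)
$E{\left(S \right)} = \frac{1}{-23 + S}$ ($E{\left(S \right)} = \frac{1}{S - 23} = \frac{1}{-23 + S}$)
$\frac{E{\left(Y \right)}}{l} = \frac{1}{\left(-23 + 1159\right) \left(-6255\right)} = \frac{1}{1136} \left(- \frac{1}{6255}\right) = - \frac{1}{7105680}$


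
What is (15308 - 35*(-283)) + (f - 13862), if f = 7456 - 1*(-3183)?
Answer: 21990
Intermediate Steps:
f = 10639 (f = 7456 + 3183 = 10639)
(15308 - 35*(-283)) + (f - 13862) = (15308 - 35*(-283)) + (10639 - 13862) = (15308 + 9905) - 3223 = 25213 - 3223 = 21990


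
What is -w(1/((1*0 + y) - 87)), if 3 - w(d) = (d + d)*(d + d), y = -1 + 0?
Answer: -5807/1936 ≈ -2.9995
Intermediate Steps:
y = -1
w(d) = 3 - 4*d**2 (w(d) = 3 - (d + d)*(d + d) = 3 - 2*d*2*d = 3 - 4*d**2)
-w(1/((1*0 + y) - 87)) = -(3 - 4/((1*0 - 1) - 87)**2) = -(3 - 4/((0 - 1) - 87)**2) = -(3 - 4/(-1 - 87)**2) = -(3 - 4*(1/(-88))**2) = -(3 - 4*(-1/88)**2) = -(3 - 4*1/7744) = -(3 - 1/1936) = -1*5807/1936 = -5807/1936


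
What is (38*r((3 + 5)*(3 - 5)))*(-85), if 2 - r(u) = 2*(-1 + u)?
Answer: -116280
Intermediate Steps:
r(u) = 4 - 2*u (r(u) = 2 - 2*(-1 + u) = 2 - (-2 + 2*u) = 2 + (2 - 2*u) = 4 - 2*u)
(38*r((3 + 5)*(3 - 5)))*(-85) = (38*(4 - 2*(3 + 5)*(3 - 5)))*(-85) = (38*(4 - 16*(-2)))*(-85) = (38*(4 - 2*(-16)))*(-85) = (38*(4 + 32))*(-85) = (38*36)*(-85) = 1368*(-85) = -116280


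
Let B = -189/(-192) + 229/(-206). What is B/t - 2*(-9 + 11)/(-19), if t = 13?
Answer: 326843/1628224 ≈ 0.20074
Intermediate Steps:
B = -839/6592 (B = -189*(-1/192) + 229*(-1/206) = 63/64 - 229/206 = -839/6592 ≈ -0.12728)
B/t - 2*(-9 + 11)/(-19) = -839/6592/13 - 2*(-9 + 11)/(-19) = -839/6592*1/13 - 2*2*(-1/19) = -839/85696 - 4*(-1/19) = -839/85696 + 4/19 = 326843/1628224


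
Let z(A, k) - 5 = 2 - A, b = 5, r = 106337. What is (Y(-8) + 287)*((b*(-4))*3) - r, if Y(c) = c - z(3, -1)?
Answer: -122837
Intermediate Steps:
z(A, k) = 7 - A (z(A, k) = 5 + (2 - A) = 7 - A)
Y(c) = -4 + c (Y(c) = c - (7 - 1*3) = c - (7 - 3) = c - 1*4 = c - 4 = -4 + c)
(Y(-8) + 287)*((b*(-4))*3) - r = ((-4 - 8) + 287)*((5*(-4))*3) - 1*106337 = (-12 + 287)*(-20*3) - 106337 = 275*(-60) - 106337 = -16500 - 106337 = -122837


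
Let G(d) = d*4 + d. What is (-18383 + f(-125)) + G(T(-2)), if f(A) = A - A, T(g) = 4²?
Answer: -18303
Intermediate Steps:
T(g) = 16
f(A) = 0
G(d) = 5*d (G(d) = 4*d + d = 5*d)
(-18383 + f(-125)) + G(T(-2)) = (-18383 + 0) + 5*16 = -18383 + 80 = -18303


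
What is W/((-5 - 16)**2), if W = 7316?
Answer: 7316/441 ≈ 16.590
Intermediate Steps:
W/((-5 - 16)**2) = 7316/((-5 - 16)**2) = 7316/((-21)**2) = 7316/441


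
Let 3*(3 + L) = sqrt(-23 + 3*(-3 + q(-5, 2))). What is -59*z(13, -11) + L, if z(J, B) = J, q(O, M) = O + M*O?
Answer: -770 + I*sqrt(77)/3 ≈ -770.0 + 2.925*I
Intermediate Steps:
L = -3 + I*sqrt(77)/3 (L = -3 + sqrt(-23 + 3*(-3 - 5*(1 + 2)))/3 = -3 + sqrt(-23 + 3*(-3 - 5*3))/3 = -3 + sqrt(-23 + 3*(-3 - 15))/3 = -3 + sqrt(-23 + 3*(-18))/3 = -3 + sqrt(-23 - 54)/3 = -3 + sqrt(-77)/3 = -3 + (I*sqrt(77))/3 = -3 + I*sqrt(77)/3 ≈ -3.0 + 2.925*I)
-59*z(13, -11) + L = -59*13 + (-3 + I*sqrt(77)/3) = -767 + (-3 + I*sqrt(77)/3) = -770 + I*sqrt(77)/3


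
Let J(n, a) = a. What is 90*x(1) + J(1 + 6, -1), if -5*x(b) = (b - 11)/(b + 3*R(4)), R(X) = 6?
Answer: 161/19 ≈ 8.4737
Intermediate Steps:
x(b) = -(-11 + b)/(5*(18 + b)) (x(b) = -(b - 11)/(5*(b + 3*6)) = -(-11 + b)/(5*(b + 18)) = -(-11 + b)/(5*(18 + b)))
90*x(1) + J(1 + 6, -1) = 90*((11 - 1*1)/(5*(18 + 1))) - 1 = 90*((⅕)*(11 - 1)/19) - 1 = 90*((⅕)*(1/19)*10) - 1 = 90*(2/19) - 1 = 180/19 - 1 = 161/19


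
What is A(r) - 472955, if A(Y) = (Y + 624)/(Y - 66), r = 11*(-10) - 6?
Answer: -43039159/91 ≈ -4.7296e+5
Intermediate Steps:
r = -116 (r = -110 - 6 = -116)
A(Y) = (624 + Y)/(-66 + Y)
A(r) - 472955 = (624 - 116)/(-66 - 116) - 472955 = 508/(-182) - 472955 = -1/182*508 - 472955 = -254/91 - 472955 = -43039159/91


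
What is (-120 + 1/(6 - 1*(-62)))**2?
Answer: 66569281/4624 ≈ 14396.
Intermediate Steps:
(-120 + 1/(6 - 1*(-62)))**2 = (-120 + 1/(6 + 62))**2 = (-120 + 1/68)**2 = (-8159/68)**2 = 66569281/4624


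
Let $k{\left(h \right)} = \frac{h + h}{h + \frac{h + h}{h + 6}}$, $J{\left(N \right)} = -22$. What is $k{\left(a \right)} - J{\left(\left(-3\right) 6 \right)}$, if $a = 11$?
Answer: $\frac{452}{19} \approx 23.789$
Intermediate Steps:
$k{\left(h \right)} = \frac{2 h}{h + \frac{2 h}{6 + h}}$
$k{\left(a \right)} - J{\left(\left(-3\right) 6 \right)} = \frac{2 \left(6 + 11\right)}{8 + 11} - -22 = 2 \cdot \frac{1}{19} \cdot 17 + 22 = \frac{34}{19} + 22 = \frac{452}{19}$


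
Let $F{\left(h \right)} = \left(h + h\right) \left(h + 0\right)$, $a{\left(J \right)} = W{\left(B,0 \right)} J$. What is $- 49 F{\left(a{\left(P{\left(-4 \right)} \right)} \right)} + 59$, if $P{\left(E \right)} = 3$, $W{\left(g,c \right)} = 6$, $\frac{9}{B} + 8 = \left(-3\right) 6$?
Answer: $-31693$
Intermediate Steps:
$B = - \frac{9}{26}$ ($B = \frac{9}{-8 - 18} = \frac{9}{-26} = 9 \left(- \frac{1}{26}\right) = - \frac{9}{26} \approx -0.34615$)
$a{\left(J \right)} = 6 J$
$F{\left(h \right)} = 2 h^{2}$ ($F{\left(h \right)} = 2 h h = 2 h^{2}$)
$- 49 F{\left(a{\left(P{\left(-4 \right)} \right)} \right)} + 59 = - 49 \cdot 2 \left(6 \cdot 3\right)^{2} + 59 = - 49 \cdot 2 \cdot 18^{2} + 59 = - 49 \cdot 2 \cdot 324 + 59 = \left(-49\right) 648 + 59 = -31752 + 59 = -31693$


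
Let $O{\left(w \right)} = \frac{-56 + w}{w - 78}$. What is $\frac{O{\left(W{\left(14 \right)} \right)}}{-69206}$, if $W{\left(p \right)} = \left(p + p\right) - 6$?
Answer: $- \frac{17}{1937768} \approx -8.773 \cdot 10^{-6}$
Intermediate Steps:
$W{\left(p \right)} = -6 + 2 p$ ($W{\left(p \right)} = 2 p - 6 = -6 + 2 p$)
$O{\left(w \right)} = \frac{-56 + w}{-78 + w}$
$\frac{O{\left(W{\left(14 \right)} \right)}}{-69206} = \frac{\frac{1}{-78 + \left(-6 + 2 \cdot 14\right)} \left(-56 + \left(-6 + 2 \cdot 14\right)\right)}{-69206} = \frac{-56 + \left(-6 + 28\right)}{-78 + \left(-6 + 28\right)} \left(- \frac{1}{69206}\right) = \frac{-56 + 22}{-78 + 22} \left(- \frac{1}{69206}\right) = \frac{1}{-56} \left(-34\right) \left(- \frac{1}{69206}\right) = \left(- \frac{1}{56}\right) \left(-34\right) \left(- \frac{1}{69206}\right) = \frac{17}{28} \left(- \frac{1}{69206}\right) = - \frac{17}{1937768}$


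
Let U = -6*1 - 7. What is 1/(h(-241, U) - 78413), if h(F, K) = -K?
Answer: -1/78400 ≈ -1.2755e-5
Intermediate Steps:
U = -13 (U = -6 - 7 = -13)
1/(h(-241, U) - 78413) = 1/(-1*(-13) - 78413) = 1/(13 - 78413) = 1/(-78400) = -1/78400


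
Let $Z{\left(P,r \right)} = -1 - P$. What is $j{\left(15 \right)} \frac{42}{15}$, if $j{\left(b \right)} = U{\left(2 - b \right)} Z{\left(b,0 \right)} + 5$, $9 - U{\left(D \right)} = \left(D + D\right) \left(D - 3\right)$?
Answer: $\frac{91238}{5} \approx 18248.0$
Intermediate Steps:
$U{\left(D \right)} = 9 - 2 D \left(-3 + D\right)$ ($U{\left(D \right)} = 9 - \left(D + D\right) \left(D - 3\right) = 9 - 2 D \left(-3 + D\right)$)
$j{\left(b \right)} = 5 + \left(-1 - b\right) \left(21 - 6 b - 2 \left(2 - b\right)^{2}\right)$ ($j{\left(b \right)} = \left(9 - 2 \left(2 - b\right)^{2} + 6 \left(2 - b\right)\right) \left(-1 - b\right) + 5 = \left(9 - 2 \left(2 - b\right)^{2} - \left(-12 + 6 b\right)\right) \left(-1 - b\right) + 5 = \left(21 - 6 b - 2 \left(2 - b\right)^{2}\right) \left(-1 - b\right) + 5 = \left(-1 - b\right) \left(21 - 6 b - 2 \left(2 - b\right)^{2}\right) + 5 = 5 + \left(-1 - b\right) \left(21 - 6 b - 2 \left(2 - b\right)^{2}\right)$)
$j{\left(15 \right)} \frac{42}{15} = \left(-8 - 225 + 2 \cdot 15^{3}\right) \frac{42}{15} = \left(-8 - 225 + 2 \cdot 3375\right) 42 \cdot \frac{1}{15} = \left(-8 - 225 + 6750\right) \frac{14}{5} = 6517 \cdot \frac{14}{5} = \frac{91238}{5}$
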